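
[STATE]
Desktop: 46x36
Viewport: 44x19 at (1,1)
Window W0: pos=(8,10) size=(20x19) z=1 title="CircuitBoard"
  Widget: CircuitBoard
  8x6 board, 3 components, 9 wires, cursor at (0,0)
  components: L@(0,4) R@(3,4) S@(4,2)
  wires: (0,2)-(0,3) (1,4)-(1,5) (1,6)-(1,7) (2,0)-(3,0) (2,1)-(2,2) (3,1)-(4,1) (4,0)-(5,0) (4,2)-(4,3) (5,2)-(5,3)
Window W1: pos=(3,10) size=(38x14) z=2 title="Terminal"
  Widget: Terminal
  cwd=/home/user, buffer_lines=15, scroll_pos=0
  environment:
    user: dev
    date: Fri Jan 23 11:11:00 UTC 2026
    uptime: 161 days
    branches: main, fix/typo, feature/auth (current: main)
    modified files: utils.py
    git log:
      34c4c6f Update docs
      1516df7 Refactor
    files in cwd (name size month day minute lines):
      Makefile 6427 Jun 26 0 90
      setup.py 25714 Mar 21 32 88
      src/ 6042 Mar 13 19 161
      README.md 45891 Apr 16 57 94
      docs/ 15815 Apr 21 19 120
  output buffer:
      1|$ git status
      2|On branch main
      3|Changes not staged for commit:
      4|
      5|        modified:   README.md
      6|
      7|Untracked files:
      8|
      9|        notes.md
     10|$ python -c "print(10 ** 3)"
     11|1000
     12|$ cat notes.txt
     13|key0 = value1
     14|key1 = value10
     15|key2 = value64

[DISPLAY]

                                            
                                            
                                            
                                            
                                            
                                            
                                            
                                            
                                            
  ┏━━━━━━━━━━━━━━━━━━━━━━━━━━━━━━━━━━━━┓    
  ┃ Terminal                           ┃    
  ┠────────────────────────────────────┨    
  ┃$ git status                        ┃    
  ┃On branch main                      ┃    
  ┃Changes not staged for commit:      ┃    
  ┃                                    ┃    
  ┃        modified:   README.md       ┃    
  ┃                                    ┃    
  ┃Untracked files:                    ┃    


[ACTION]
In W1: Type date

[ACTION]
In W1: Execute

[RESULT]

                                            
                                            
                                            
                                            
                                            
                                            
                                            
                                            
                                            
  ┏━━━━━━━━━━━━━━━━━━━━━━━━━━━━━━━━━━━━┓    
  ┃ Terminal                           ┃    
  ┠────────────────────────────────────┨    
  ┃        notes.md                    ┃    
  ┃$ python -c "print(10 ** 3)"        ┃    
  ┃1000                                ┃    
  ┃$ cat notes.txt                     ┃    
  ┃key0 = value1                       ┃    
  ┃key1 = value10                      ┃    
  ┃key2 = value64                      ┃    


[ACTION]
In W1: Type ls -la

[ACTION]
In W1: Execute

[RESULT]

                                            
                                            
                                            
                                            
                                            
                                            
                                            
                                            
                                            
  ┏━━━━━━━━━━━━━━━━━━━━━━━━━━━━━━━━━━━━┓    
  ┃ Terminal                           ┃    
  ┠────────────────────────────────────┨    
  ┃key2 = value64                      ┃    
  ┃$ date                              ┃    
  ┃Fri Jan 23 11:11:00 UTC 2026        ┃    
  ┃$ ls -la                            ┃    
  ┃-rw-r--r--  1 dev group     6427 Jun┃    
  ┃-rw-r--r--  1 dev group    25714 Mar┃    
  ┃drwxr-xr-x  1 dev group     6042 Mar┃    


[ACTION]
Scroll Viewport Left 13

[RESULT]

                                            
                                            
                                            
                                            
                                            
                                            
                                            
                                            
                                            
   ┏━━━━━━━━━━━━━━━━━━━━━━━━━━━━━━━━━━━━┓   
   ┃ Terminal                           ┃   
   ┠────────────────────────────────────┨   
   ┃key2 = value64                      ┃   
   ┃$ date                              ┃   
   ┃Fri Jan 23 11:11:00 UTC 2026        ┃   
   ┃$ ls -la                            ┃   
   ┃-rw-r--r--  1 dev group     6427 Jun┃   
   ┃-rw-r--r--  1 dev group    25714 Mar┃   
   ┃drwxr-xr-x  1 dev group     6042 Mar┃   


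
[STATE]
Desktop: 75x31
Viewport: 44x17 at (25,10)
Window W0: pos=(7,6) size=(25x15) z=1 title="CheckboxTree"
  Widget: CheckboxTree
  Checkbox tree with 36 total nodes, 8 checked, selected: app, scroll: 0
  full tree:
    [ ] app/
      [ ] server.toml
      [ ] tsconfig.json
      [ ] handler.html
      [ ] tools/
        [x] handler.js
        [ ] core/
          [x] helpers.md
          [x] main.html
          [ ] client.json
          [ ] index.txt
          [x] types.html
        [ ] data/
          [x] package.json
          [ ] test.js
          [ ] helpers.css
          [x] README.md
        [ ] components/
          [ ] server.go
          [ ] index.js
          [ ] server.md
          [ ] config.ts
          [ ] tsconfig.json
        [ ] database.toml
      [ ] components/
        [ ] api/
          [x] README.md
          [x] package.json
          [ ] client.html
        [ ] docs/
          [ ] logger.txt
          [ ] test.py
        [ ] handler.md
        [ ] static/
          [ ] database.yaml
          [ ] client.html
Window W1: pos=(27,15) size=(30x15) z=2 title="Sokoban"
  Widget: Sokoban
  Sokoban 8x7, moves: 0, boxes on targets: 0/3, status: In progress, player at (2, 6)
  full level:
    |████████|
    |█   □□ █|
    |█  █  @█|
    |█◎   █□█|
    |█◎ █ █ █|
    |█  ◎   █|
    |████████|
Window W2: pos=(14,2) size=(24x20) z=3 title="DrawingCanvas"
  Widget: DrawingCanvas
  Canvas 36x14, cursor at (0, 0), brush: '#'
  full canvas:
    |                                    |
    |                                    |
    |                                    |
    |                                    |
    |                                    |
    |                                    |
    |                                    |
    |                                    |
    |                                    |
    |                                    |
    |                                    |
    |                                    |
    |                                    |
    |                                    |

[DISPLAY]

            ┃                               
            ┃                               
            ┃                               
            ┃                               
            ┃                               
            ┃━━━━━━━━━━━━━━━━━━┓            
            ┃                  ┃            
            ┃──────────────────┨            
            ┃                  ┃            
            ┃                  ┃            
            ┃                  ┃            
━━━━━━━━━━━━┛                  ┃            
  ┃█◎ █ █ █                    ┃            
  ┃█  ◎   █                    ┃            
  ┃████████                    ┃            
  ┃Moves: 0  0/3               ┃            
  ┃                            ┃            


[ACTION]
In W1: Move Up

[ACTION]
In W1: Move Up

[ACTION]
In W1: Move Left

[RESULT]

            ┃                               
            ┃                               
            ┃                               
            ┃                               
            ┃                               
            ┃━━━━━━━━━━━━━━━━━━┓            
            ┃                  ┃            
            ┃──────────────────┨            
            ┃                  ┃            
            ┃                  ┃            
            ┃                  ┃            
━━━━━━━━━━━━┛                  ┃            
  ┃█◎ █ █ █                    ┃            
  ┃█  ◎   █                    ┃            
  ┃████████                    ┃            
  ┃Moves: 1  0/3               ┃            
  ┃                            ┃            


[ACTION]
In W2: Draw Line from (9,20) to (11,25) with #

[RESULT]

            ┃                               
            ┃                               
            ┃                               
            ┃                               
          ##┃                               
            ┃━━━━━━━━━━━━━━━━━━┓            
            ┃                  ┃            
            ┃──────────────────┨            
            ┃                  ┃            
            ┃                  ┃            
            ┃                  ┃            
━━━━━━━━━━━━┛                  ┃            
  ┃█◎ █ █ █                    ┃            
  ┃█  ◎   █                    ┃            
  ┃████████                    ┃            
  ┃Moves: 1  0/3               ┃            
  ┃                            ┃            


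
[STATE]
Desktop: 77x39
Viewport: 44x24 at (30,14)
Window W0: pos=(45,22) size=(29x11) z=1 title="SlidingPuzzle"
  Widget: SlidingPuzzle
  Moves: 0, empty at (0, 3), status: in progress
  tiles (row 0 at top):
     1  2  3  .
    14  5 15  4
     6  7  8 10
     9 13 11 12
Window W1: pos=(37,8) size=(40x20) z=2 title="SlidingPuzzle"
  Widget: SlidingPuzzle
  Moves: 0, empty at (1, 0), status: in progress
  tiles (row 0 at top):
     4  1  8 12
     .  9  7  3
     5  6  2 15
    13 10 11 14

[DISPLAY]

       ┃│    │  9 │  7 │  3 │               
       ┃├────┼────┼────┼────┤               
       ┃│  5 │  6 │  2 │ 15 │               
       ┃├────┼────┼────┼────┤               
       ┃│ 13 │ 10 │ 11 │ 14 │               
       ┃└────┴────┴────┴────┘               
       ┃Moves: 0                            
       ┃                                    
       ┃                                    
       ┃                                    
       ┃                                    
       ┃                                    
       ┃                                    
       ┗━━━━━━━━━━━━━━━━━━━━━━━━━━━━━━━━━━━━
               ┃│ 14 │  5 │ 15 │  4 │      ┃
               ┃├────┼────┼────┼────┤      ┃
               ┃│  6 │  7 │  8 │ 10 │      ┃
               ┃├────┼────┼────┼────┤      ┃
               ┗━━━━━━━━━━━━━━━━━━━━━━━━━━━┛
                                            
                                            
                                            
                                            
                                            


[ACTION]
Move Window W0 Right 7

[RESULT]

       ┃│    │  9 │  7 │  3 │               
       ┃├────┼────┼────┼────┤               
       ┃│  5 │  6 │  2 │ 15 │               
       ┃├────┼────┼────┼────┤               
       ┃│ 13 │ 10 │ 11 │ 14 │               
       ┃└────┴────┴────┴────┘               
       ┃Moves: 0                            
       ┃                                    
       ┃                                    
       ┃                                    
       ┃                                    
       ┃                                    
       ┃                                    
       ┗━━━━━━━━━━━━━━━━━━━━━━━━━━━━━━━━━━━━
                  ┃│ 14 │  5 │ 15 │  4 │    
                  ┃├────┼────┼────┼────┤    
                  ┃│  6 │  7 │  8 │ 10 │    
                  ┃├────┼────┼────┼────┤    
                  ┗━━━━━━━━━━━━━━━━━━━━━━━━━
                                            
                                            
                                            
                                            
                                            


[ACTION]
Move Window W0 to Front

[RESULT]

       ┃│    │  9 │  7 │  3 │               
       ┃├────┼────┼────┼────┤               
       ┃│  5 │  6 │  2 │ 15 │               
       ┃├────┼────┼────┼────┤               
       ┃│ 13 │ 10 │ 11 │ 14 │               
       ┃└────┴────┴────┴────┘               
       ┃Moves: 0                            
       ┃                                    
       ┃          ┏━━━━━━━━━━━━━━━━━━━━━━━━━
       ┃          ┃ SlidingPuzzle           
       ┃          ┠─────────────────────────
       ┃          ┃┌────┬────┬────┬────┐    
       ┃          ┃│  1 │  2 │  3 │    │    
       ┗━━━━━━━━━━┃├────┼────┼────┼────┤    
                  ┃│ 14 │  5 │ 15 │  4 │    
                  ┃├────┼────┼────┼────┤    
                  ┃│  6 │  7 │  8 │ 10 │    
                  ┃├────┼────┼────┼────┤    
                  ┗━━━━━━━━━━━━━━━━━━━━━━━━━
                                            
                                            
                                            
                                            
                                            


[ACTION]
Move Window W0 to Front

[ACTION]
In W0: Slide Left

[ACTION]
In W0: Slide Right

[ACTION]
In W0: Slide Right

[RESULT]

       ┃│    │  9 │  7 │  3 │               
       ┃├────┼────┼────┼────┤               
       ┃│  5 │  6 │  2 │ 15 │               
       ┃├────┼────┼────┼────┤               
       ┃│ 13 │ 10 │ 11 │ 14 │               
       ┃└────┴────┴────┴────┘               
       ┃Moves: 0                            
       ┃                                    
       ┃          ┏━━━━━━━━━━━━━━━━━━━━━━━━━
       ┃          ┃ SlidingPuzzle           
       ┃          ┠─────────────────────────
       ┃          ┃┌────┬────┬────┬────┐    
       ┃          ┃│  1 │    │  2 │  3 │    
       ┗━━━━━━━━━━┃├────┼────┼────┼────┤    
                  ┃│ 14 │  5 │ 15 │  4 │    
                  ┃├────┼────┼────┼────┤    
                  ┃│  6 │  7 │  8 │ 10 │    
                  ┃├────┼────┼────┼────┤    
                  ┗━━━━━━━━━━━━━━━━━━━━━━━━━
                                            
                                            
                                            
                                            
                                            


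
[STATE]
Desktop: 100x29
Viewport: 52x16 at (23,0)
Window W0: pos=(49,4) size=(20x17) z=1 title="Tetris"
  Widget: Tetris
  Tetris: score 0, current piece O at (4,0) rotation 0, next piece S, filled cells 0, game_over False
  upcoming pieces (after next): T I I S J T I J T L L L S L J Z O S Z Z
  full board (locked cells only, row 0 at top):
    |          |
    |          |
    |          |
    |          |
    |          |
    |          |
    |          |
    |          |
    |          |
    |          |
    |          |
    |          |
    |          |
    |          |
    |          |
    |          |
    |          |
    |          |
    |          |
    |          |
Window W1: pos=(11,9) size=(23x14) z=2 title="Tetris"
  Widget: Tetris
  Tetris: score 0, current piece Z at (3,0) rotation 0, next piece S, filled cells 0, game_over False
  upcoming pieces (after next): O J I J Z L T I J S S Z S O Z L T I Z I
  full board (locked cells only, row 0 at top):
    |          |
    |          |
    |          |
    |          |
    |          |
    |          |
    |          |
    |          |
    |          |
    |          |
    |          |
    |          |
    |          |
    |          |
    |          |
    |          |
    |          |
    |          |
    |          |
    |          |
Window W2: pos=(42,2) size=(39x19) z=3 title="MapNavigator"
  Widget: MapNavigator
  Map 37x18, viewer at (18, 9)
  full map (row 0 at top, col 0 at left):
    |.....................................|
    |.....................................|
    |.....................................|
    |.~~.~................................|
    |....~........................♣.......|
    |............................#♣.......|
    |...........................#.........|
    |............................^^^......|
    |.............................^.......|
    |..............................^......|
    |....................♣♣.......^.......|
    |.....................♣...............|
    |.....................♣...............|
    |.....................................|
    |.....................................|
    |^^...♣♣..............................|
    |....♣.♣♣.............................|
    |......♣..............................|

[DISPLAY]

                                                    
                                                    
                   ┏━━━━━━━━━━━━━━━━━━━━━━━━━━━━━━━━
                   ┃ MapNavigator                   
                   ┠────────────────────────────────
                   ┃................................
                   ┃.~~.~...........................
                   ┃....~........................♣..
                   ┃............................#♣..
━━━━━━━━━━┓        ┃...........................#....
          ┃        ┃............................^^^.
──────────┨        ┃.............................^..
Next:     ┃        ┃..................@...........^.
 ░░       ┃        ┃....................♣♣.......^..
░░        ┃        ┃.....................♣..........
          ┃        ┃.....................♣..........


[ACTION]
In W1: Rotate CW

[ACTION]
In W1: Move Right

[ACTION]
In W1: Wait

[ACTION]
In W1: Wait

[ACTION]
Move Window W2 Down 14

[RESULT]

                                                    
                                                    
                                                    
                                                    
                          ┏━━━━━━━━━━━━━━━━━━┓      
                          ┃ Tetris           ┃      
                          ┠──────────────────┨      
                          ┃                  ┃      
                          ┃                  ┃      
━━━━━━━━━━┓               ┃                  ┃      
          ┃        ┏━━━━━━━━━━━━━━━━━━━━━━━━━━━━━━━━
──────────┨        ┃ MapNavigator                   
Next:     ┃        ┠────────────────────────────────
 ░░       ┃        ┃................................
░░        ┃        ┃.~~.~...........................
          ┃        ┃....~........................♣..


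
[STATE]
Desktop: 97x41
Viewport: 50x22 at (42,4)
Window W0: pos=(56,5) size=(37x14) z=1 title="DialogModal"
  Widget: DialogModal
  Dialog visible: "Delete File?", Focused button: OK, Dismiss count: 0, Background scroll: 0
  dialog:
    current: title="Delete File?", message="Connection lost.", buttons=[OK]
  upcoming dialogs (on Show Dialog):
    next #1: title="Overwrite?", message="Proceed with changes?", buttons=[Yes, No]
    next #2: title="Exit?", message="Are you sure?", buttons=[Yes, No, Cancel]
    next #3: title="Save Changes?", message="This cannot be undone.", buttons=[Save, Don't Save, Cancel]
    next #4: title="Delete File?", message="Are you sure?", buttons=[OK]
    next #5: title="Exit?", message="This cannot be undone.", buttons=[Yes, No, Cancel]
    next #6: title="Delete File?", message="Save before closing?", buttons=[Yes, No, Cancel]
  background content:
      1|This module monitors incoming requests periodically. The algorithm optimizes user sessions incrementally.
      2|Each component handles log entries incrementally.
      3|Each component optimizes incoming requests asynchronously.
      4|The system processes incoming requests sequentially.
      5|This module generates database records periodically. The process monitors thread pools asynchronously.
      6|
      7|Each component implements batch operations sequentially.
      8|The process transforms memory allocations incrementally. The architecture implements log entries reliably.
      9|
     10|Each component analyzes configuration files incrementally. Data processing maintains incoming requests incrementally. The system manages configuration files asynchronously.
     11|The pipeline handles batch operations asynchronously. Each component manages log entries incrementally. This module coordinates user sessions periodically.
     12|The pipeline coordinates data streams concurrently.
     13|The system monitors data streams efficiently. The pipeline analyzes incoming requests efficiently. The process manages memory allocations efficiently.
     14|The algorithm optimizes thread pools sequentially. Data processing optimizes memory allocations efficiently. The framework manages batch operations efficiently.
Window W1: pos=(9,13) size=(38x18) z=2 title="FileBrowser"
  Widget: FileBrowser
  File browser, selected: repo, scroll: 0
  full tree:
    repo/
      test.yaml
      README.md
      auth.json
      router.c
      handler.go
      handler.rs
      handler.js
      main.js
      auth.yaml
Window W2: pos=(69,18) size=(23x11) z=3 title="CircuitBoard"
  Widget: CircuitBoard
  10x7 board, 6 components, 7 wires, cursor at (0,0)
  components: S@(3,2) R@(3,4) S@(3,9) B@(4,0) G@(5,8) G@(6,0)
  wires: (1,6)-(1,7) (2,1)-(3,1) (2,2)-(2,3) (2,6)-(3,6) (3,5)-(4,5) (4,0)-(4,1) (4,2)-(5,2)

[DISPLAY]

                                                  
              ┏━━━━━━━━━━━━━━━━━━━━━━━━━━━━━━━━━━━
              ┃ DialogModal                       
              ┠───────────────────────────────────
              ┃This module monitors incoming reque
              ┃Each component handles log entries 
              ┃Each co┌──────────────────┐coming r
              ┃The sys│   Delete File?   │ng reque
              ┃This mo│ Connection lost. │ase reco
━━━━┓         ┃       │       [OK]       │        
    ┃         ┃Each co└──────────────────┘atch ope
────┨         ┃The process transforms memory alloc
    ┃         ┃                                   
    ┃         ┃Each component analyzes configurati
    ┃         ┗━━━━━━━━━━━━┏━━━━━━━━━━━━━━━━━━━━━┓
    ┃                      ┃ CircuitBoard        ┃
    ┃                      ┠─────────────────────┨
    ┃                      ┃   0 1 2 3 4 5 6 7 8 ┃
    ┃                      ┃0  [.]               ┃
    ┃                      ┃                     ┃
    ┃                      ┃1                    ┃
    ┃                      ┃                     ┃


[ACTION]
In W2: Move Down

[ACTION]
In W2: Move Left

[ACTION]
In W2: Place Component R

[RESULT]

                                                  
              ┏━━━━━━━━━━━━━━━━━━━━━━━━━━━━━━━━━━━
              ┃ DialogModal                       
              ┠───────────────────────────────────
              ┃This module monitors incoming reque
              ┃Each component handles log entries 
              ┃Each co┌──────────────────┐coming r
              ┃The sys│   Delete File?   │ng reque
              ┃This mo│ Connection lost. │ase reco
━━━━┓         ┃       │       [OK]       │        
    ┃         ┃Each co└──────────────────┘atch ope
────┨         ┃The process transforms memory alloc
    ┃         ┃                                   
    ┃         ┃Each component analyzes configurati
    ┃         ┗━━━━━━━━━━━━┏━━━━━━━━━━━━━━━━━━━━━┓
    ┃                      ┃ CircuitBoard        ┃
    ┃                      ┠─────────────────────┨
    ┃                      ┃   0 1 2 3 4 5 6 7 8 ┃
    ┃                      ┃0                    ┃
    ┃                      ┃                     ┃
    ┃                      ┃1  [R]               ┃
    ┃                      ┃                     ┃


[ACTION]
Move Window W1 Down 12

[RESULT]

                                                  
              ┏━━━━━━━━━━━━━━━━━━━━━━━━━━━━━━━━━━━
              ┃ DialogModal                       
              ┠───────────────────────────────────
              ┃This module monitors incoming reque
              ┃Each component handles log entries 
              ┃Each co┌──────────────────┐coming r
              ┃The sys│   Delete File?   │ng reque
              ┃This mo│ Connection lost. │ase reco
              ┃       │       [OK]       │        
              ┃Each co└──────────────────┘atch ope
              ┃The process transforms memory alloc
              ┃                                   
              ┃Each component analyzes configurati
              ┗━━━━━━━━━━━━┏━━━━━━━━━━━━━━━━━━━━━┓
                           ┃ CircuitBoard        ┃
                           ┠─────────────────────┨
                           ┃   0 1 2 3 4 5 6 7 8 ┃
                           ┃0                    ┃
━━━━┓                      ┃                     ┃
    ┃                      ┃1  [R]               ┃
────┨                      ┃                     ┃


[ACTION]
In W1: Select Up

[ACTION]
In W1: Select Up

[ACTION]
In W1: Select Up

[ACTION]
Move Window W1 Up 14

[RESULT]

                                                  
              ┏━━━━━━━━━━━━━━━━━━━━━━━━━━━━━━━━━━━
              ┃ DialogModal                       
              ┠───────────────────────────────────
              ┃This module monitors incoming reque
━━━━┓         ┃Each component handles log entries 
    ┃         ┃Each co┌──────────────────┐coming r
────┨         ┃The sys│   Delete File?   │ng reque
    ┃         ┃This mo│ Connection lost. │ase reco
    ┃         ┃       │       [OK]       │        
    ┃         ┃Each co└──────────────────┘atch ope
    ┃         ┃The process transforms memory alloc
    ┃         ┃                                   
    ┃         ┃Each component analyzes configurati
    ┃         ┗━━━━━━━━━━━━┏━━━━━━━━━━━━━━━━━━━━━┓
    ┃                      ┃ CircuitBoard        ┃
    ┃                      ┠─────────────────────┨
    ┃                      ┃   0 1 2 3 4 5 6 7 8 ┃
    ┃                      ┃0                    ┃
    ┃                      ┃                     ┃
    ┃                      ┃1  [R]               ┃
    ┃                      ┃                     ┃


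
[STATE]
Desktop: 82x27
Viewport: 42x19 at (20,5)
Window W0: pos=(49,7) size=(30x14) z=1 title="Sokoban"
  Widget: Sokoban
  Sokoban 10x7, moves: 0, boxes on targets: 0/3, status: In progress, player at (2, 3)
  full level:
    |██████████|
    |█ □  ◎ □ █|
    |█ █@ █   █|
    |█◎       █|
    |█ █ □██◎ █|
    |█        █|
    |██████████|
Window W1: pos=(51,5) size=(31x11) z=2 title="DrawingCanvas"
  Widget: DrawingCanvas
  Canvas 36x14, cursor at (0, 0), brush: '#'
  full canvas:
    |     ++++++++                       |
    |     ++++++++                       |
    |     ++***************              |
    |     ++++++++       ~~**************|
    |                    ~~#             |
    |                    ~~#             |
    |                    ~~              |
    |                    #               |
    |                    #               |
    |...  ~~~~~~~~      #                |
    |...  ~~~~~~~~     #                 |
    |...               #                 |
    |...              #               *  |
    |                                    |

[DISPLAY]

                               ┏━━━━━━━━━━
                               ┃ DrawingCa
                             ┏━┠──────────
                             ┃ ┃+    +++++
                             ┠─┃     +++++
                             ┃█┃     ++***
                             ┃█┃     +++++
                             ┃█┃          
                             ┃█┃          
                             ┃█┃          
                             ┃█┗━━━━━━━━━━
                             ┃██████████  
                             ┃Moves: 0  0/
                             ┃            
                             ┃            
                             ┗━━━━━━━━━━━━
                                          
                                          
                                          


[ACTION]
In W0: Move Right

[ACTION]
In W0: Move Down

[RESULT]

                               ┏━━━━━━━━━━
                               ┃ DrawingCa
                             ┏━┠──────────
                             ┃ ┃+    +++++
                             ┠─┃     +++++
                             ┃█┃     ++***
                             ┃█┃     +++++
                             ┃█┃          
                             ┃█┃          
                             ┃█┃          
                             ┃█┗━━━━━━━━━━
                             ┃██████████  
                             ┃Moves: 2  0/
                             ┃            
                             ┃            
                             ┗━━━━━━━━━━━━
                                          
                                          
                                          


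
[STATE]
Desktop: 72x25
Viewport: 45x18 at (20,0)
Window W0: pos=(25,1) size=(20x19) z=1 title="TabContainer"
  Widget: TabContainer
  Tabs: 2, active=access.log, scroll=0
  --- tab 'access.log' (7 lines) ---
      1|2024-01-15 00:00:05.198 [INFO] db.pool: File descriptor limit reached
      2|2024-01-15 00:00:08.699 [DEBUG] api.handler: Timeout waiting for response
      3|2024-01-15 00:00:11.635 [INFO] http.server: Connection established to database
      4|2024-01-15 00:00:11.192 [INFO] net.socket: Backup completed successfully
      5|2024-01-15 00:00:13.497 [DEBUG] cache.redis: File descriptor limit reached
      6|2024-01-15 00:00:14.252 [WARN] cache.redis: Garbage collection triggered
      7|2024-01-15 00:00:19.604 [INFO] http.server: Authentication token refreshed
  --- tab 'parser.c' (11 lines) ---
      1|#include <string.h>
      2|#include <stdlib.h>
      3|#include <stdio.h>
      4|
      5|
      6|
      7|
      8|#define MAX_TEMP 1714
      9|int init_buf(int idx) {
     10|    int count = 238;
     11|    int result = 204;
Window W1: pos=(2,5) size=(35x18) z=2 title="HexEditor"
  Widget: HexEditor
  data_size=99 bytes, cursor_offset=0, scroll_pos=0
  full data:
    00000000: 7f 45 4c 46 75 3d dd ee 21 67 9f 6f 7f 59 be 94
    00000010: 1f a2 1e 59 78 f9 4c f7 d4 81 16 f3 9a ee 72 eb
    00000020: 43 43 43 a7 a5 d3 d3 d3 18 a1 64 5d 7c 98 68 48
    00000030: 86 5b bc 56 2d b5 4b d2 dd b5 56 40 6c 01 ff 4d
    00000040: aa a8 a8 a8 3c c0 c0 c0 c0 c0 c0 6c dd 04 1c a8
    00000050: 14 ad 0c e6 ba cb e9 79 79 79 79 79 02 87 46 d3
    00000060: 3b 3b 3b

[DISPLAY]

                                             
     ┏━━━━━━━━━━━━━━━━━━┓                    
     ┃ TabContainer     ┃                    
     ┠──────────────────┨                    
     ┃[access.log]│ pars┃                    
━━━━━━━━━━━━━━━━┓───────┃                    
                ┃00:00:0┃                    
────────────────┨00:00:0┃                    
c 46 75 3d dd ee┃00:00:1┃                    
e 59 78 f9 4c f7┃00:00:1┃                    
3 a7 a5 d3 d3 d3┃00:00:1┃                    
c 56 2d b5 4b d2┃00:00:1┃                    
8 a8 3c c0 c0 c0┃00:00:1┃                    
c e6 ba cb e9 79┃       ┃                    
b               ┃       ┃                    
                ┃       ┃                    
                ┃       ┃                    
                ┃       ┃                    


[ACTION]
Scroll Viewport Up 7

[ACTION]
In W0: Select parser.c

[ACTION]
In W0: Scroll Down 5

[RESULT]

                                             
     ┏━━━━━━━━━━━━━━━━━━┓                    
     ┃ TabContainer     ┃                    
     ┠──────────────────┨                    
     ┃ access.log │[pars┃                    
━━━━━━━━━━━━━━━━┓───────┃                    
                ┃       ┃                    
────────────────┨       ┃                    
c 46 75 3d dd ee┃_TEMP 1┃                    
e 59 78 f9 4c f7┃f(int i┃                    
3 a7 a5 d3 d3 d3┃nt = 23┃                    
c 56 2d b5 4b d2┃ult = 2┃                    
8 a8 3c c0 c0 c0┃       ┃                    
c e6 ba cb e9 79┃       ┃                    
b               ┃       ┃                    
                ┃       ┃                    
                ┃       ┃                    
                ┃       ┃                    


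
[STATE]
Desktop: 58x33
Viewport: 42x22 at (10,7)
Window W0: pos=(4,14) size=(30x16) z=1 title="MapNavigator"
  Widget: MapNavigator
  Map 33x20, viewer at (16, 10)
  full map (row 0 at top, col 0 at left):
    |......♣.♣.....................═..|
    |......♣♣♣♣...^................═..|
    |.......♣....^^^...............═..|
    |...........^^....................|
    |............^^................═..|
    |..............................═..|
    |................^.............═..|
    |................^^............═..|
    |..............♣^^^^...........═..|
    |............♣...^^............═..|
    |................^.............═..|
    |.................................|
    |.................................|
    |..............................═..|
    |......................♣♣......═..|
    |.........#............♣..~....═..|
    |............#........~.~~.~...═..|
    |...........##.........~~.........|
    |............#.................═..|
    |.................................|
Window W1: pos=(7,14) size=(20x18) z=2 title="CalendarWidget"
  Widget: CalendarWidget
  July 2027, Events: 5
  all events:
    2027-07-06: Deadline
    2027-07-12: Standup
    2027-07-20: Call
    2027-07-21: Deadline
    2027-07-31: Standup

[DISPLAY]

                                          
                                          
                                          
                                          
                                          
                                          
                                          
━━━━━━━━━━━━━━━━┓━━━━━━┓                  
alendarWidget   ┃      ┃                  
────────────────┨──────┨                  
  July 2027     ┃......┃                  
 Tu We Th Fr Sa ┃......┃                  
        1  2  3 ┃......┃                  
  6*  7  8  9 10┃......┃                  
* 13 14 15 16 17┃......┃                  
 20* 21* 22 23 2┃......┃                  
 27 28 29 30 31*┃......┃                  
                ┃......┃                  
                ┃......┃                  
                ┃......┃                  
                ┃......┃                  
                ┃.~....┃                  


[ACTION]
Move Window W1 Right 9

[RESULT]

                                          
                                          
                                          
                                          
                                          
                                          
                                          
━━━━━━┏━━━━━━━━━━━━━━━━━━┓                
avigat┃ CalendarWidget   ┃                
──────┠──────────────────┨                
.....^┃    July 2027     ┃                
......┃Mo Tu We Th Fr Sa ┃                
......┃          1  2  3 ┃                
......┃ 5  6*  7  8  9 10┃                
......┃12* 13 14 15 16 17┃                
.....♣┃19 20* 21* 22 23 2┃                
......┃26 27 28 29 30 31*┃                
......┃                  ┃                
......┃                  ┃                
......┃                  ┃                
......┃                  ┃                
..#...┃                  ┃                


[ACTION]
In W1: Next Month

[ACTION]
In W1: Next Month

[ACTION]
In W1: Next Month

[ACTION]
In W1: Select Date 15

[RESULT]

                                          
                                          
                                          
                                          
                                          
                                          
                                          
━━━━━━┏━━━━━━━━━━━━━━━━━━┓                
avigat┃ CalendarWidget   ┃                
──────┠──────────────────┨                
.....^┃   October 2027   ┃                
......┃Mo Tu We Th Fr Sa ┃                
......┃             1  2 ┃                
......┃ 4  5  6  7  8  9 ┃                
......┃11 12 13 14 [15] 1┃                
.....♣┃18 19 20 21 22 23 ┃                
......┃25 26 27 28 29 30 ┃                
......┃                  ┃                
......┃                  ┃                
......┃                  ┃                
......┃                  ┃                
..#...┃                  ┃                
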